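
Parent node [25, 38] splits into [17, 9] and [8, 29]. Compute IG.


Parent = [25, 38], H_parent = 0.9691
H_left = 0.9306 (n=26), H_right = 0.7532 (n=37)
H_children = (26/63)·0.9306 + (37/63)·0.7532 = 0.8264
IG = 0.9691 - 0.8264 = 0.1427

0.1427


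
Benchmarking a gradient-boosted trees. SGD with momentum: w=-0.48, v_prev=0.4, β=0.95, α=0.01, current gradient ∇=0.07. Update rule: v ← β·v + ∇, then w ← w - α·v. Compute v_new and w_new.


v_new = 0.95·0.4 + 0.07 = 0.38 + 0.07 = 0.45
w_new = -0.48 - 0.01·0.45 = -0.48 - 0.0045 = -0.4845

v_new=0.45, w_new=-0.4845


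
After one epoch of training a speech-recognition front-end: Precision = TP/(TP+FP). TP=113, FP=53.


Precision = TP/(TP+FP)
= 113/(113+53)
= 113/166 = 68.07%

68.07%


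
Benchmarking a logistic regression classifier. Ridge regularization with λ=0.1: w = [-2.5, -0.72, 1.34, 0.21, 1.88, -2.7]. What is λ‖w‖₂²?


‖w‖₂² = (-2.5)² + (-0.72)² + (1.34)² + (0.21)² + (1.88)² + (-2.7)²
     = 6.25 + 0.5184 + 1.7956 + 0.0441 + 3.5344 + 7.29
     = 19.4325
λ·‖w‖₂² = 0.1·19.4325 = 1.94325

1.94325


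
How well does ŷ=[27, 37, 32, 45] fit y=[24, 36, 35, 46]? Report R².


ȳ = 35.25
SS_res = Σ(y-ŷ)² = 20
SS_tot = Σ(y-ȳ)² = 242.75
R² = 1 - SS_res/SS_tot = 1 - 0.0824 = 0.9176

0.9176


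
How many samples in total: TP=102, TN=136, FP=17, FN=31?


Total = TP + TN + FP + FN
= 102 + 136 + 17 + 31
= 286
(Predicted positive: 119, predicted negative: 167)

286


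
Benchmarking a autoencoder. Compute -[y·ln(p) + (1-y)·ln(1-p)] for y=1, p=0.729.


BCE = -[y·ln(p) + (1-y)·ln(1-p)]
= -1·ln(0.729) - 0
= -ln(0.729) = 0.3161

0.3161


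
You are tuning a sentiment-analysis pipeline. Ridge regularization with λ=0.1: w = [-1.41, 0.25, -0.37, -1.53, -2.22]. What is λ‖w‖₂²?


‖w‖₂² = (-1.41)² + (0.25)² + (-0.37)² + (-1.53)² + (-2.22)²
     = 1.9881 + 0.0625 + 0.1369 + 2.3409 + 4.9284
     = 9.4568
λ·‖w‖₂² = 0.1·9.4568 = 0.94568

0.94568


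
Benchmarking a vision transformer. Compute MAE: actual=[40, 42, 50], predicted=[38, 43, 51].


Absolute errors: |40-38|=2, |42-43|=1, |50-51|=1
Sum = 4
MAE = 4/3 = 4/3

4/3


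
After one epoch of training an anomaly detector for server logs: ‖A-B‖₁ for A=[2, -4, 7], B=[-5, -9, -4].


d = |2+ 5| + |-4+ 9| + |7+ 4|
  = 7 + 5 + 11
  = 23

23


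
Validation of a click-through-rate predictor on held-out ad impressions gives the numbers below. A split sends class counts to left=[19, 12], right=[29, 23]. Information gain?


Parent = [48, 35], H_parent = 0.9822
H_left = 0.9629 (n=31), H_right = 0.9904 (n=52)
H_children = (31/83)·0.9629 + (52/83)·0.9904 = 0.9801
IG = 0.9822 - 0.9801 = 0.0021

0.0021


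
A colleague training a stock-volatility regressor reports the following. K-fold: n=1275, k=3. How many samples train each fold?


Fold size = 1275/3 = 425
Training per fold = 1275 - 425 = 850

850


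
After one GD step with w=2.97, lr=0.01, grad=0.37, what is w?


w_new = w - α·∇
= 2.97 - 0.01·0.37
= 2.97 - 0.0037
= 2.9663

2.9663


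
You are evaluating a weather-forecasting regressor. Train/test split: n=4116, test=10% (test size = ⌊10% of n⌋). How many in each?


Test = ⌊4116·10/100⌋ = 411
Train = 4116 - 411 = 3705

Train: 3705, Test: 411


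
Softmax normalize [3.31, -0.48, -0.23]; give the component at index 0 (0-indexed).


Exponentials: e^3.31=27.3851, e^-0.48=0.6188, e^-0.23=0.7945
Sum = 28.7984
Softmax = [0.9509, 0.0215, 0.0276]
p[0] = 27.3851/28.7984 = 0.9509

0.9509


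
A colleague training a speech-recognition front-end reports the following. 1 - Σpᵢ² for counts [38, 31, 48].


Probabilities: [38/117, 31/117, 48/117] ≈ [0.3248, 0.265, 0.4103]
Σpᵢ² = (1444 + 961 + 2304)/117² = 4709/13689
Gini = 1 - Σpᵢ² = 1 - 4709/13689 = 0.656

0.656


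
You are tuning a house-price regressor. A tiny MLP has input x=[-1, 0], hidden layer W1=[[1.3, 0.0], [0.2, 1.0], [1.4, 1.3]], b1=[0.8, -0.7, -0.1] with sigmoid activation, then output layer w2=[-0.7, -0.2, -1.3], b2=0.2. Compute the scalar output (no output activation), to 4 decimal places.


z1[0] = (1.3)·(-1) + (0.0)·(0) + 0.8 = -0.5
z1[1] = (0.2)·(-1) + (1.0)·(0) - 0.7 = -0.9
z1[2] = (1.4)·(-1) + (1.3)·(0) - 0.1 = -1.5
h = sigmoid(z1) = [0.3775, 0.2891, 0.1824]
output = (-0.7)·(0.3775) + (-0.2)·(0.2891) + (-1.3)·(0.1824) + 0.2 = -0.3592

-0.3592


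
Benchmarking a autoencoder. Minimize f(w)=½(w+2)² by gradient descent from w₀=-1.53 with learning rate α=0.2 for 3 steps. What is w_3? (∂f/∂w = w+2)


step 1: grad = -1.53+2 = 0.47; w = -1.53 - 0.2·(0.47) = -1.624
step 2: grad = -1.624+2 = 0.376; w = -1.624 - 0.2·(0.376) = -1.6992
step 3: grad = -1.6992+2 = 0.3008; w = -1.6992 - 0.2·(0.3008) = -1.75936

-1.75936


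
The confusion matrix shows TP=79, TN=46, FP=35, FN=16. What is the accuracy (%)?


Accuracy = (TP+TN)/(TP+TN+FP+FN)
= (79+46)/(176)
= 125/176 = 71.02%

71.02%


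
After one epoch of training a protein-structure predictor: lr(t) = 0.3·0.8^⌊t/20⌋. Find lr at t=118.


n_drops = ⌊118/20⌋ = 5
lr = 0.3·0.8^5 = 0.3·0.32768 = 0.098304

0.098304


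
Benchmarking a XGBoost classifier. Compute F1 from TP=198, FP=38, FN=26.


Precision = 198/236 = 0.839
Recall = 198/224 = 0.8839
F1 = 2·P·R/(P+R) = 2·TP/(2·TP+FP+FN) = 396/(396+38+26) = 396/460 = 0.8609

0.8609


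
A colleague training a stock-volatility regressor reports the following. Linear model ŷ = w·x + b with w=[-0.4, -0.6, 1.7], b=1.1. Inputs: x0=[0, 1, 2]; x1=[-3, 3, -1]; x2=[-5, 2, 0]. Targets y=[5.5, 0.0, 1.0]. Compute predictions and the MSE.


ŷ0 = (-0.4)·(0) + (-0.6)·(1) + (1.7)·(2) + 1.1 = 3.9
ŷ1 = (-0.4)·(-3) + (-0.6)·(3) + (1.7)·(-1) + 1.1 = -1.2
ŷ2 = (-0.4)·(-5) + (-0.6)·(2) + (1.7)·(0) + 1.1 = 1.9
errors² = [2.56, 1.44, 0.81]
MSE = 4.8100/3 = 1.6033

1.6033


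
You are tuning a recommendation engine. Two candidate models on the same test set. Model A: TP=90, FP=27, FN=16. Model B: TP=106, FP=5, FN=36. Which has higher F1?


Model A: P=90/117=0.7692, R=90/106=0.8491, F1=2PR/(P+R)=2TP/(2TP+FP+FN)=180/223=0.8072
Model B: P=106/111=0.955, R=106/142=0.7465, F1=2PR/(P+R)=2TP/(2TP+FP+FN)=212/253=0.8379
0.8072 < 0.8379 → Model B

Model B


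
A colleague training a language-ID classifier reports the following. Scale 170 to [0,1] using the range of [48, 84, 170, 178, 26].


min=26, max=178
(170-26)/(178-26) = 144/152 = 0.9474

0.9474


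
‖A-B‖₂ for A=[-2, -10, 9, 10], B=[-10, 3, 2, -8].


d = √((-2+ 10)² + (-10-3)² + (9-2)² + (10+ 8)²)
  = √(64 + 169 + 49 + 324)
  = √606 = 24.6171

24.6171


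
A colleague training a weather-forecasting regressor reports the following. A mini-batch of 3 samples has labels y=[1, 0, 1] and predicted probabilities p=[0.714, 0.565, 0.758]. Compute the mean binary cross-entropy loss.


L[0] = -ln(0.714) = 0.3369
L[1] = -ln(1-0.565) = -ln(0.435) = 0.8324
L[2] = -ln(0.758) = 0.2771
mean = (0.3369 + 0.8324 + 0.2771)/3 = 0.4821

0.4821


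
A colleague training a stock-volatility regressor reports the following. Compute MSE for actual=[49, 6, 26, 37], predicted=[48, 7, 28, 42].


Squared errors: (49-48)²=1, (6-7)²=1, (26-28)²=4, (37-42)²=25
Sum = 31
MSE = 31/4 = 31/4

31/4


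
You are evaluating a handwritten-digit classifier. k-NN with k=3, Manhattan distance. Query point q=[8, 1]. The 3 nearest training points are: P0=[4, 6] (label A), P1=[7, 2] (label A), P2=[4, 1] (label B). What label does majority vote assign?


d(q,P0) = 9  (label A)
d(q,P1) = 2  (label A)
d(q,P2) = 4  (label B)
Votes: A=2, B=1
Majority → A

A


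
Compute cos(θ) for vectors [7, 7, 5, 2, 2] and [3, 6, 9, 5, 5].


A·B = 7·3 + 7·6 + 5·9 + 2·5 + 2·5 = 128
‖A‖ = √131 = 11.4455, ‖B‖ = √176 = 13.2665
cos = 128/(√131·√176) = 128/√23056 = 0.843

0.843


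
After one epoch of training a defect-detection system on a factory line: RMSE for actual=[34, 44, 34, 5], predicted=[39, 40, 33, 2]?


MSE = 51/4 = 12.75
RMSE = √(51/4) = 3.5707

3.5707


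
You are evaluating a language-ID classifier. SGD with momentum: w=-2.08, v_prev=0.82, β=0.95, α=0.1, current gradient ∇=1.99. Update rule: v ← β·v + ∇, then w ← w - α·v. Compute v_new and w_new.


v_new = 0.95·0.82 + 1.99 = 0.779 + 1.99 = 2.769
w_new = -2.08 - 0.1·2.769 = -2.08 - 0.2769 = -2.3569

v_new=2.769, w_new=-2.3569


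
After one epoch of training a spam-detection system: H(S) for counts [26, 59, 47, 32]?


Probabilities: [26/164, 59/164, 47/164, 32/164] ≈ [0.1585, 0.3598, 0.2866, 0.1951]
H = -((26/164)·log₂(26/164) + (59/164)·log₂(59/164) + (47/164)·log₂(47/164) + (32/164)·log₂(32/164))
  = 1.9286 bits

1.9286 bits


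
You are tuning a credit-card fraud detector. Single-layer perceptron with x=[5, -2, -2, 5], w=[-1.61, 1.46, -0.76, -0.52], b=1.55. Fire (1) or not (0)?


z = (5)·(-1.61) + (-2)·(1.46) + (-2)·(-0.76) + (5)·(-0.52) + 1.55
  = -10.5
step(z) = 0 (z<0)

0


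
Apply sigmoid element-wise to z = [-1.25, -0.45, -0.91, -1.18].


σ(-1.25) = 1/(1+e^1.25) = 0.2227
σ(-0.45) = 1/(1+e^0.45) = 0.3894
σ(-0.91) = 1/(1+e^0.91) = 0.287
σ(-1.18) = 1/(1+e^1.18) = 0.2351
result = [0.2227, 0.3894, 0.287, 0.2351]

[0.2227, 0.3894, 0.287, 0.2351]


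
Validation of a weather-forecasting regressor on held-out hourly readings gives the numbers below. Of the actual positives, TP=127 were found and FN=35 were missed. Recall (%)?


Recall = TP/(TP+FN)
= 127/(127+35)
= 127/162 = 78.4%

78.4%


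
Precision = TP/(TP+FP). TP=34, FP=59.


Precision = TP/(TP+FP)
= 34/(34+59)
= 34/93 = 36.56%

36.56%


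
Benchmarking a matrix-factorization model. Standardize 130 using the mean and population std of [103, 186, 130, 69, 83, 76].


μ = 107.8333, σ = 40.3378
z = (130 - 107.8333)/40.3378 = 0.5495

0.5495


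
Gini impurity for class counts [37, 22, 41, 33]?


Probabilities: [37/133, 22/133, 41/133, 33/133] ≈ [0.2782, 0.1654, 0.3083, 0.2481]
Σpᵢ² = (1369 + 484 + 1681 + 1089)/133² = 4623/17689
Gini = 1 - Σpᵢ² = 1 - 4623/17689 = 0.7387

0.7387


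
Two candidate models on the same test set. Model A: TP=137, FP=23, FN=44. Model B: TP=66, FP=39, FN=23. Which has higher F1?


Model A: P=137/160=0.8562, R=137/181=0.7569, F1=2PR/(P+R)=2TP/(2TP+FP+FN)=274/341=0.8035
Model B: P=66/105=0.6286, R=66/89=0.7416, F1=2PR/(P+R)=2TP/(2TP+FP+FN)=132/194=0.6804
0.8035 > 0.6804 → Model A

Model A


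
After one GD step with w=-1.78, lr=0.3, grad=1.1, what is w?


w_new = w - α·∇
= -1.78 - 0.3·1.1
= -1.78 - 0.33
= -2.11

-2.11


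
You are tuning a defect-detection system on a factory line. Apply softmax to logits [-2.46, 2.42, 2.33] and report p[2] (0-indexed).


Exponentials: e^-2.46=0.0854, e^2.42=11.2459, e^2.33=10.2779
Sum = 21.6092
Softmax = [0.004, 0.5204, 0.4756]
p[2] = 10.2779/21.6092 = 0.4756

0.4756


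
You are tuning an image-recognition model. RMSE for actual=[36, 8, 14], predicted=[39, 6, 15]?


MSE = 14/3 = 4.6667
RMSE = √(14/3) = 2.1602

2.1602


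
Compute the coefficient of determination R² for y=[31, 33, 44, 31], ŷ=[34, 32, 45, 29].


ȳ = 34.75
SS_res = Σ(y-ŷ)² = 15
SS_tot = Σ(y-ȳ)² = 116.75
R² = 1 - SS_res/SS_tot = 1 - 0.1285 = 0.8715

0.8715


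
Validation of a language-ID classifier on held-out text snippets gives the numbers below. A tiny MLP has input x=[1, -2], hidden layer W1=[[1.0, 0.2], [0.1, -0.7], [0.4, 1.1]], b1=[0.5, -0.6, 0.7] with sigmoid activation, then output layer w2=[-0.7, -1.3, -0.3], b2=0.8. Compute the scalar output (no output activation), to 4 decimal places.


z1[0] = (1.0)·(1) + (0.2)·(-2) + 0.5 = 1.1
z1[1] = (0.1)·(1) + (-0.7)·(-2) - 0.6 = 0.9
z1[2] = (0.4)·(1) + (1.1)·(-2) + 0.7 = -1.1
h = sigmoid(z1) = [0.7503, 0.7109, 0.2497]
output = (-0.7)·(0.7503) + (-1.3)·(0.7109) + (-0.3)·(0.2497) + 0.8 = -0.7243

-0.7243


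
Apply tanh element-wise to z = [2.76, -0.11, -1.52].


tanh(2.76) = 0.992
tanh(-0.11) = -0.1096
tanh(-1.52) = -0.9087
result = [0.992, -0.1096, -0.9087]

[0.992, -0.1096, -0.9087]


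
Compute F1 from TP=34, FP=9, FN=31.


Precision = 34/43 = 0.7907
Recall = 34/65 = 0.5231
F1 = 2·P·R/(P+R) = 2·TP/(2·TP+FP+FN) = 68/(68+9+31) = 68/108 = 0.6296

0.6296


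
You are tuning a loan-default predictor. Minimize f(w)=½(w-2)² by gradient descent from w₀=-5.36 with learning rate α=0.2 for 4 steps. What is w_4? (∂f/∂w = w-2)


step 1: grad = -5.36-2 = -7.36; w = -5.36 - 0.2·(-7.36) = -3.888
step 2: grad = -3.888-2 = -5.888; w = -3.888 - 0.2·(-5.888) = -2.7104
step 3: grad = -2.7104-2 = -4.7104; w = -2.7104 - 0.2·(-4.7104) = -1.76832
step 4: grad = -1.76832-2 = -3.76832; w = -1.76832 - 0.2·(-3.76832) = -1.014656

-1.014656


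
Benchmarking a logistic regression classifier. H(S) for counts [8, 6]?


Probabilities: [8/14, 6/14] ≈ [0.5714, 0.4286]
H = -((8/14)·log₂(8/14) + (6/14)·log₂(6/14))
  = 0.9852 bits

0.9852 bits


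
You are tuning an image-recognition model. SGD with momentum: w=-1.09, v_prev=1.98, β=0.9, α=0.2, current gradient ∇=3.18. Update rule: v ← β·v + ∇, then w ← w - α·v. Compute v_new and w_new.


v_new = 0.9·1.98 + 3.18 = 1.782 + 3.18 = 4.962
w_new = -1.09 - 0.2·4.962 = -1.09 - 0.9924 = -2.0824

v_new=4.962, w_new=-2.0824


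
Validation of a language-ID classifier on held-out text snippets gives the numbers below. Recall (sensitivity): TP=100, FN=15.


Recall = TP/(TP+FN)
= 100/(100+15)
= 100/115 = 86.96%

86.96%


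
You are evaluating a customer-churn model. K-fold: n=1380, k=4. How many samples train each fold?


Fold size = 1380/4 = 345
Training per fold = 1380 - 345 = 1035

1035


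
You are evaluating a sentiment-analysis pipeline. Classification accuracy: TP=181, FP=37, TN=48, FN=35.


Accuracy = (TP+TN)/(TP+TN+FP+FN)
= (181+48)/(301)
= 229/301 = 76.08%

76.08%


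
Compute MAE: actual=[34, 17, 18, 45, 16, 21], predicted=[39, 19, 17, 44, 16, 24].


Absolute errors: |34-39|=5, |17-19|=2, |18-17|=1, |45-44|=1, |16-16|=0, |21-24|=3
Sum = 12
MAE = 12/6 = 2

2


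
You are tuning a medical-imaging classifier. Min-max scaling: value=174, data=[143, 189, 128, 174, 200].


min=128, max=200
(174-128)/(200-128) = 46/72 = 0.6389

0.6389


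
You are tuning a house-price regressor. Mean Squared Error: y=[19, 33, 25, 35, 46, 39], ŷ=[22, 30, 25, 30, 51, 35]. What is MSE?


Squared errors: (19-22)²=9, (33-30)²=9, (25-25)²=0, (35-30)²=25, (46-51)²=25, (39-35)²=16
Sum = 84
MSE = 84/6 = 14

14


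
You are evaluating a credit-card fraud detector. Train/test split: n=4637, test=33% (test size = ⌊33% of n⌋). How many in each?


Test = ⌊4637·33/100⌋ = 1530
Train = 4637 - 1530 = 3107

Train: 3107, Test: 1530


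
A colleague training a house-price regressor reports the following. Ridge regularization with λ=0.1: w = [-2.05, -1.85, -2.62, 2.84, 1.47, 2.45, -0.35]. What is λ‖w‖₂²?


‖w‖₂² = (-2.05)² + (-1.85)² + (-2.62)² + (2.84)² + (1.47)² + (2.45)² + (-0.35)²
     = 4.2025 + 3.4225 + 6.8644 + 8.0656 + 2.1609 + 6.0025 + 0.1225
     = 30.8409
λ·‖w‖₂² = 0.1·30.8409 = 3.08409

3.08409


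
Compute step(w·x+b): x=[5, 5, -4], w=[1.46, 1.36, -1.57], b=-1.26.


z = (5)·(1.46) + (5)·(1.36) + (-4)·(-1.57) - 1.26
  = 19.12
step(z) = 1 (z≥0)

1


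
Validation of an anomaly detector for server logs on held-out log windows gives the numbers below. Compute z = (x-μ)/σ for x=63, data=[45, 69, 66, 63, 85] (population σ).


μ = 65.6, σ = 12.8
z = (63 - 65.6)/12.8 = -0.2031

-0.2031


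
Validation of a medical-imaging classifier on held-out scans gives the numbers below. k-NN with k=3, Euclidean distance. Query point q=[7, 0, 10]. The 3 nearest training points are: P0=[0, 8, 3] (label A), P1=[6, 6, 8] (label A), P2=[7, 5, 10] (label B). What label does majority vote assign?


d(q,P0) = 12.7279  (label A)
d(q,P1) = 6.4031  (label A)
d(q,P2) = 5.0  (label B)
Votes: A=2, B=1
Majority → A

A


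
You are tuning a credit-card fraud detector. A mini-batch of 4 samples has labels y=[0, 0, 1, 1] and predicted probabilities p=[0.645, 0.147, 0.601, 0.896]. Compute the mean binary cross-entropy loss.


L[0] = -ln(1-0.645) = -ln(0.355) = 1.0356
L[1] = -ln(1-0.147) = -ln(0.853) = 0.159
L[2] = -ln(0.601) = 0.5092
L[3] = -ln(0.896) = 0.1098
mean = (1.0356 + 0.159 + 0.5092 + 0.1098)/4 = 0.4534

0.4534


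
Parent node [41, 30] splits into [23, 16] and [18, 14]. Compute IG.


Parent = [41, 30], H_parent = 0.9826
H_left = 0.9766 (n=39), H_right = 0.9887 (n=32)
H_children = (39/71)·0.9766 + (32/71)·0.9887 = 0.9821
IG = 0.9826 - 0.9821 = 0.0005

0.0005


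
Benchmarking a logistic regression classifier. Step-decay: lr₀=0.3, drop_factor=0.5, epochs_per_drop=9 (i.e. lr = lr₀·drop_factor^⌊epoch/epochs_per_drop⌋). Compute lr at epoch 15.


n_drops = ⌊15/9⌋ = 1
lr = 0.3·0.5^1 = 0.3·0.5 = 0.15

0.15


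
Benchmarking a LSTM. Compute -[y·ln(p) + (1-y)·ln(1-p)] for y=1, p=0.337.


BCE = -[y·ln(p) + (1-y)·ln(1-p)]
= -1·ln(0.337) - 0
= -ln(0.337) = 1.0877

1.0877


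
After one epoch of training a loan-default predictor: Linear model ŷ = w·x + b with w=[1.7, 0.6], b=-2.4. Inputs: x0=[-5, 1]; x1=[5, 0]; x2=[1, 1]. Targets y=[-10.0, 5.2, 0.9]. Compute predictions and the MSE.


ŷ0 = (1.7)·(-5) + (0.6)·(1) - 2.4 = -10.3
ŷ1 = (1.7)·(5) + (0.6)·(0) - 2.4 = 6.1
ŷ2 = (1.7)·(1) + (0.6)·(1) - 2.4 = -0.1
errors² = [0.09, 0.81, 1.0]
MSE = 1.9000/3 = 0.6333

0.6333


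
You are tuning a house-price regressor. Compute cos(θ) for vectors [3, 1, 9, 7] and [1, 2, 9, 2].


A·B = 3·1 + 1·2 + 9·9 + 7·2 = 100
‖A‖ = √140 = 11.8322, ‖B‖ = √90 = 9.4868
cos = 100/(√140·√90) = 100/√12600 = 0.8909

0.8909


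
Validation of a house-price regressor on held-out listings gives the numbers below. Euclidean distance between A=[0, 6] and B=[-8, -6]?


d = √((0+ 8)² + (6+ 6)²)
  = √(64 + 144)
  = √208 = 14.4222

14.4222


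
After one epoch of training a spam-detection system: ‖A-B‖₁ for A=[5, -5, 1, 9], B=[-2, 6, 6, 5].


d = |5+ 2| + |-5-6| + |1-6| + |9-5|
  = 7 + 11 + 5 + 4
  = 27

27


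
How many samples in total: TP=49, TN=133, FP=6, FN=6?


Total = TP + TN + FP + FN
= 49 + 133 + 6 + 6
= 194
(Predicted positive: 55, predicted negative: 139)

194


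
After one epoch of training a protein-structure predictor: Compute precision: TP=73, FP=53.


Precision = TP/(TP+FP)
= 73/(73+53)
= 73/126 = 57.94%

57.94%


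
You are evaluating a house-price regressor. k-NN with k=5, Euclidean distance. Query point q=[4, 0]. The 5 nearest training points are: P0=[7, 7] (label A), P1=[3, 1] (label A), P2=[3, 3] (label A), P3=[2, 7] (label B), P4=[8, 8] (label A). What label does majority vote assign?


d(q,P0) = 7.6158  (label A)
d(q,P1) = 1.4142  (label A)
d(q,P2) = 3.1623  (label A)
d(q,P3) = 7.2801  (label B)
d(q,P4) = 8.9443  (label A)
Votes: A=4, B=1
Majority → A

A


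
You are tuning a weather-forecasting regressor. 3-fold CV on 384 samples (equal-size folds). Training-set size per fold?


Fold size = 384/3 = 128
Training per fold = 384 - 128 = 256

256


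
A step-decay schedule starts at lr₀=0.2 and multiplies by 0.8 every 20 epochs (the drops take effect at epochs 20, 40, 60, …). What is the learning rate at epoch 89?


n_drops = ⌊89/20⌋ = 4
lr = 0.2·0.8^4 = 0.2·0.4096 = 0.08192

0.08192


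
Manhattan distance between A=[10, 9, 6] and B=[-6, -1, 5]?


d = |10+ 6| + |9+ 1| + |6-5|
  = 16 + 10 + 1
  = 27

27


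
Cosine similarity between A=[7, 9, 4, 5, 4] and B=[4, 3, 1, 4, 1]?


A·B = 7·4 + 9·3 + 4·1 + 5·4 + 4·1 = 83
‖A‖ = √187 = 13.6748, ‖B‖ = √43 = 6.5574
cos = 83/(√187·√43) = 83/√8041 = 0.9256

0.9256


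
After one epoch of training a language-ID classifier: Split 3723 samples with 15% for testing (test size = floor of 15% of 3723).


Test = ⌊3723·15/100⌋ = 558
Train = 3723 - 558 = 3165

Train: 3165, Test: 558


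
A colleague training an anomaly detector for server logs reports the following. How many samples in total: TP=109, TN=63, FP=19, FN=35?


Total = TP + TN + FP + FN
= 109 + 63 + 19 + 35
= 226
(Predicted positive: 128, predicted negative: 98)

226


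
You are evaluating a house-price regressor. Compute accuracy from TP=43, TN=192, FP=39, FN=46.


Accuracy = (TP+TN)/(TP+TN+FP+FN)
= (43+192)/(320)
= 235/320 = 73.44%

73.44%


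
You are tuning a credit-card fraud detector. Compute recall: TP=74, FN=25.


Recall = TP/(TP+FN)
= 74/(74+25)
= 74/99 = 74.75%

74.75%


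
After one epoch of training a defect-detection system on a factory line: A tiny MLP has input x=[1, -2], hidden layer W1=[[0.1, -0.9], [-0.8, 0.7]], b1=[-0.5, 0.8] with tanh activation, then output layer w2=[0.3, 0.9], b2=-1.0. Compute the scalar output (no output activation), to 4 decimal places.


z1[0] = (0.1)·(1) + (-0.9)·(-2) - 0.5 = 1.4
z1[1] = (-0.8)·(1) + (0.7)·(-2) + 0.8 = -1.4
h = tanh(z1) = [0.8854, -0.8854]
output = (0.3)·(0.8854) + (0.9)·(-0.8854) - 1.0 = -1.5312

-1.5312


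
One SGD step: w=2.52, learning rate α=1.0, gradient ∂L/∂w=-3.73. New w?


w_new = w - α·∇
= 2.52 - 1.0·-3.73
= 2.52 + 3.73
= 6.25

6.25


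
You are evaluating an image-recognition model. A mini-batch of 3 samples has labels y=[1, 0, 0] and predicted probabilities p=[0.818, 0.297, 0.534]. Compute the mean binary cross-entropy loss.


L[0] = -ln(0.818) = 0.2009
L[1] = -ln(1-0.297) = -ln(0.703) = 0.3524
L[2] = -ln(1-0.534) = -ln(0.466) = 0.7636
mean = (0.2009 + 0.3524 + 0.7636)/3 = 0.439

0.439


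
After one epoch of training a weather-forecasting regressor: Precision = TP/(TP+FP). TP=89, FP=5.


Precision = TP/(TP+FP)
= 89/(89+5)
= 89/94 = 94.68%

94.68%


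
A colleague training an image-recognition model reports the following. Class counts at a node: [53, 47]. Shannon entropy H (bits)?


Probabilities: [53/100, 47/100] ≈ [0.53, 0.47]
H = -((53/100)·log₂(53/100) + (47/100)·log₂(47/100))
  = 0.9974 bits

0.9974 bits


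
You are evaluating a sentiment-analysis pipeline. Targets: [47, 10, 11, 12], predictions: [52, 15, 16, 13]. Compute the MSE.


Squared errors: (47-52)²=25, (10-15)²=25, (11-16)²=25, (12-13)²=1
Sum = 76
MSE = 76/4 = 19

19


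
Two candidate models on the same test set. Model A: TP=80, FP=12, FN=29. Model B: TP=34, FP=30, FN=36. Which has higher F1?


Model A: P=80/92=0.8696, R=80/109=0.7339, F1=2PR/(P+R)=2TP/(2TP+FP+FN)=160/201=0.796
Model B: P=34/64=0.5312, R=34/70=0.4857, F1=2PR/(P+R)=2TP/(2TP+FP+FN)=68/134=0.5075
0.796 > 0.5075 → Model A

Model A


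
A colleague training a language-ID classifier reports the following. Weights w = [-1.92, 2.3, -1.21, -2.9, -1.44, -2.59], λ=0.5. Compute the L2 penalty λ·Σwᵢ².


‖w‖₂² = (-1.92)² + (2.3)² + (-1.21)² + (-2.9)² + (-1.44)² + (-2.59)²
     = 3.6864 + 5.29 + 1.4641 + 8.41 + 2.0736 + 6.7081
     = 27.6322
λ·‖w‖₂² = 0.5·27.6322 = 13.8161

13.8161


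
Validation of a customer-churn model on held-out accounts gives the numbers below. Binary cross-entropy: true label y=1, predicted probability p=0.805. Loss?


BCE = -[y·ln(p) + (1-y)·ln(1-p)]
= -1·ln(0.805) - 0
= -ln(0.805) = 0.2169

0.2169


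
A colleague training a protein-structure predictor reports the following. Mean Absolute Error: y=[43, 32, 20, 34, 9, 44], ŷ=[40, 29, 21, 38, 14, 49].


Absolute errors: |43-40|=3, |32-29|=3, |20-21|=1, |34-38|=4, |9-14|=5, |44-49|=5
Sum = 21
MAE = 21/6 = 7/2

7/2


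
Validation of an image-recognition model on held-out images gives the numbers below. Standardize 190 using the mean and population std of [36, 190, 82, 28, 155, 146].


μ = 106.1667, σ = 61.396
z = (190 - 106.1667)/61.396 = 1.3655

1.3655


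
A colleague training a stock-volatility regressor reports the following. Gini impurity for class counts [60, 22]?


Probabilities: [60/82, 22/82] ≈ [0.7317, 0.2683]
Σpᵢ² = (3600 + 484)/82² = 4084/6724
Gini = 1 - Σpᵢ² = 1 - 4084/6724 = 0.3926

0.3926


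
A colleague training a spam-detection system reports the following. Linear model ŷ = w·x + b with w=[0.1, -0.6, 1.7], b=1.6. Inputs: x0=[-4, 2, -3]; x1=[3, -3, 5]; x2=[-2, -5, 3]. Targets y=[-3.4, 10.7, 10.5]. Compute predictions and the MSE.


ŷ0 = (0.1)·(-4) + (-0.6)·(2) + (1.7)·(-3) + 1.6 = -5.1
ŷ1 = (0.1)·(3) + (-0.6)·(-3) + (1.7)·(5) + 1.6 = 12.2
ŷ2 = (0.1)·(-2) + (-0.6)·(-5) + (1.7)·(3) + 1.6 = 9.5
errors² = [2.89, 2.25, 1.0]
MSE = 6.1400/3 = 2.0467

2.0467


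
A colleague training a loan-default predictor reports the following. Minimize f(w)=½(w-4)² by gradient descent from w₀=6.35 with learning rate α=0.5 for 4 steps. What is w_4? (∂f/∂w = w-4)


step 1: grad = 6.35-4 = 2.35; w = 6.35 - 0.5·(2.35) = 5.175
step 2: grad = 5.175-4 = 1.175; w = 5.175 - 0.5·(1.175) = 4.5875
step 3: grad = 4.5875-4 = 0.5875; w = 4.5875 - 0.5·(0.5875) = 4.29375
step 4: grad = 4.29375-4 = 0.29375; w = 4.29375 - 0.5·(0.29375) = 4.146875

4.146875


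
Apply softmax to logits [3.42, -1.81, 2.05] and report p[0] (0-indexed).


Exponentials: e^3.42=30.5694, e^-1.81=0.1637, e^2.05=7.7679
Sum = 38.501
Softmax = [0.794, 0.0043, 0.2018]
p[0] = 30.5694/38.501 = 0.794

0.794


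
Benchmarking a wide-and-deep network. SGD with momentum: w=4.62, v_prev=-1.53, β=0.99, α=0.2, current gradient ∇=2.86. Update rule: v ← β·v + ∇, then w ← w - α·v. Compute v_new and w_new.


v_new = 0.99·-1.53 + 2.86 = -1.5147 + 2.86 = 1.3453
w_new = 4.62 - 0.2·1.3453 = 4.62 - 0.26906 = 4.35094

v_new=1.3453, w_new=4.35094


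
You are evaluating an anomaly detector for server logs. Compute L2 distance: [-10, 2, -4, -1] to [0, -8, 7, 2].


d = √((-10-0)² + (2+ 8)² + (-4-7)² + (-1-2)²)
  = √(100 + 100 + 121 + 9)
  = √330 = 18.1659

18.1659


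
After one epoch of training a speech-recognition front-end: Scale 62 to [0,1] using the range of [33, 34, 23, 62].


min=23, max=62
(62-23)/(62-23) = 39/39 = 1.0

1.0


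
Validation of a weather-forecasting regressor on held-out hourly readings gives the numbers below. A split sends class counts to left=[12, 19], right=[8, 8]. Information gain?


Parent = [20, 27], H_parent = 0.9839
H_left = 0.9629 (n=31), H_right = 1 (n=16)
H_children = (31/47)·0.9629 + (16/47)·1 = 0.9755
IG = 0.9839 - 0.9755 = 0.0084

0.0084


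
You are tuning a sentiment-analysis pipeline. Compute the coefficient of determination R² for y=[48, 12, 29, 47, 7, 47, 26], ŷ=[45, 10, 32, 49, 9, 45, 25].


ȳ = 30.8571
SS_res = Σ(y-ŷ)² = 35
SS_tot = Σ(y-ȳ)² = 1766.86
R² = 1 - SS_res/SS_tot = 1 - 0.0198 = 0.9802

0.9802


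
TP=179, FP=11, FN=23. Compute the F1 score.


Precision = 179/190 = 0.9421
Recall = 179/202 = 0.8861
F1 = 2·P·R/(P+R) = 2·TP/(2·TP+FP+FN) = 358/(358+11+23) = 358/392 = 0.9133

0.9133


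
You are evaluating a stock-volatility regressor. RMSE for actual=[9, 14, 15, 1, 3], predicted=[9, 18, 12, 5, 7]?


MSE = 57/5 = 11.4
RMSE = √(57/5) = 3.3764

3.3764


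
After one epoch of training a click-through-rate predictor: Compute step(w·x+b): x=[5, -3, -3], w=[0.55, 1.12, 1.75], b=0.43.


z = (5)·(0.55) + (-3)·(1.12) + (-3)·(1.75) + 0.43
  = -5.43
step(z) = 0 (z<0)

0


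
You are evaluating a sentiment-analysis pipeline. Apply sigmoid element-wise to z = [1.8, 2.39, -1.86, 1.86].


σ(1.8) = 1/(1+e^-1.8) = 0.8581
σ(2.39) = 1/(1+e^-2.39) = 0.9161
σ(-1.86) = 1/(1+e^1.86) = 0.1347
σ(1.86) = 1/(1+e^-1.86) = 0.8653
result = [0.8581, 0.9161, 0.1347, 0.8653]

[0.8581, 0.9161, 0.1347, 0.8653]


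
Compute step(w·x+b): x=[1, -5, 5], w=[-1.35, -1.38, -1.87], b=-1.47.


z = (1)·(-1.35) + (-5)·(-1.38) + (5)·(-1.87) - 1.47
  = -5.27
step(z) = 0 (z<0)

0


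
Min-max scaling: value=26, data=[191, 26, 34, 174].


min=26, max=191
(26-26)/(191-26) = 0/165 = 0.0

0.0


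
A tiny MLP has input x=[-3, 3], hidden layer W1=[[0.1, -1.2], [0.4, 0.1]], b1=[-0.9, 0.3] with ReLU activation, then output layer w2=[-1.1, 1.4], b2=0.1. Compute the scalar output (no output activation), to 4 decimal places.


z1[0] = (0.1)·(-3) + (-1.2)·(3) - 0.9 = -4.8
z1[1] = (0.4)·(-3) + (0.1)·(3) + 0.3 = -0.6
h = ReLU(z1) = [0.0, 0.0]
output = (-1.1)·(0.0) + (1.4)·(0.0) + 0.1 = 0.1

0.1


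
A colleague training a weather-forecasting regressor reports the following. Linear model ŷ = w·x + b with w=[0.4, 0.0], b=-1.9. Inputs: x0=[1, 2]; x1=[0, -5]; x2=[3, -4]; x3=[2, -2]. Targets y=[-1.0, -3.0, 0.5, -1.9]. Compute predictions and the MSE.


ŷ0 = (0.4)·(1) + (0.0)·(2) - 1.9 = -1.5
ŷ1 = (0.4)·(0) + (0.0)·(-5) - 1.9 = -1.9
ŷ2 = (0.4)·(3) + (0.0)·(-4) - 1.9 = -0.7
ŷ3 = (0.4)·(2) + (0.0)·(-2) - 1.9 = -1.1
errors² = [0.25, 1.21, 1.44, 0.64]
MSE = 3.5400/4 = 0.885

0.885


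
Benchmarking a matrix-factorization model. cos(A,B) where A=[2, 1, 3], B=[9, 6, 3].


A·B = 2·9 + 1·6 + 3·3 = 33
‖A‖ = √14 = 3.7417, ‖B‖ = √126 = 11.225
cos = 33/(√14·√126) = 33/√1764 = 0.7857

0.7857


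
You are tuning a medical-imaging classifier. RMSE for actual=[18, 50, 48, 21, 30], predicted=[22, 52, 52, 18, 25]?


MSE = 70/5 = 14
RMSE = √(70/5) = 3.7417

3.7417


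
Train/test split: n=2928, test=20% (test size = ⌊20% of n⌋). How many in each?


Test = ⌊2928·20/100⌋ = 585
Train = 2928 - 585 = 2343

Train: 2343, Test: 585


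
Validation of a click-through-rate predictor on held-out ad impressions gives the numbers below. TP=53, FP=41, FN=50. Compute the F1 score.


Precision = 53/94 = 0.5638
Recall = 53/103 = 0.5146
F1 = 2·P·R/(P+R) = 2·TP/(2·TP+FP+FN) = 106/(106+41+50) = 106/197 = 0.5381

0.5381


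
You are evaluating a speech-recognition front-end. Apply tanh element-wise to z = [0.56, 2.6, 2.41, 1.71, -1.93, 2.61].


tanh(0.56) = 0.508
tanh(2.6) = 0.989
tanh(2.41) = 0.984
tanh(1.71) = 0.9366
tanh(-1.93) = -0.9587
tanh(2.61) = 0.9892
result = [0.508, 0.989, 0.984, 0.9366, -0.9587, 0.9892]

[0.508, 0.989, 0.984, 0.9366, -0.9587, 0.9892]


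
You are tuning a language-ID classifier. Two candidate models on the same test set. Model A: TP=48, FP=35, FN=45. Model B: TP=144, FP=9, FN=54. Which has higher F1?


Model A: P=48/83=0.5783, R=48/93=0.5161, F1=2PR/(P+R)=2TP/(2TP+FP+FN)=96/176=0.5455
Model B: P=144/153=0.9412, R=144/198=0.7273, F1=2PR/(P+R)=2TP/(2TP+FP+FN)=288/351=0.8205
0.5455 < 0.8205 → Model B

Model B


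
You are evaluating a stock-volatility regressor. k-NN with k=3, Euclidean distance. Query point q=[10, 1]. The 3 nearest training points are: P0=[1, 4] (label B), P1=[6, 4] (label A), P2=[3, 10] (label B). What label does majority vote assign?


d(q,P0) = 9.4868  (label B)
d(q,P1) = 5.0  (label A)
d(q,P2) = 11.4018  (label B)
Votes: A=1, B=2
Majority → B

B


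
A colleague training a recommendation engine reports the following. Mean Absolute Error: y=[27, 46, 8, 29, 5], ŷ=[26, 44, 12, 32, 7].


Absolute errors: |27-26|=1, |46-44|=2, |8-12|=4, |29-32|=3, |5-7|=2
Sum = 12
MAE = 12/5 = 12/5

12/5


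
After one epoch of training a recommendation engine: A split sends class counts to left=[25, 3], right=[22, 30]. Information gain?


Parent = [47, 33], H_parent = 0.9778
H_left = 0.4912 (n=28), H_right = 0.9829 (n=52)
H_children = (28/80)·0.4912 + (52/80)·0.9829 = 0.8108
IG = 0.9778 - 0.8108 = 0.167

0.167


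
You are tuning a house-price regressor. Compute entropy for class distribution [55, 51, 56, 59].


Probabilities: [55/221, 51/221, 56/221, 59/221] ≈ [0.2489, 0.2308, 0.2534, 0.267]
H = -((55/221)·log₂(55/221) + (51/221)·log₂(51/221) + (56/221)·log₂(56/221) + (59/221)·log₂(59/221))
  = 1.9981 bits

1.9981 bits


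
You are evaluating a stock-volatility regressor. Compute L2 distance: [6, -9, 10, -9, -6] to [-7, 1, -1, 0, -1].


d = √((6+ 7)² + (-9-1)² + (10+ 1)² + (-9-0)² + (-6+ 1)²)
  = √(169 + 100 + 121 + 81 + 25)
  = √496 = 22.2711

22.2711


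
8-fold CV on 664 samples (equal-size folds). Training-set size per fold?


Fold size = 664/8 = 83
Training per fold = 664 - 83 = 581

581


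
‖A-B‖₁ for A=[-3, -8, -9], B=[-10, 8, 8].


d = |-3+ 10| + |-8-8| + |-9-8|
  = 7 + 16 + 17
  = 40

40


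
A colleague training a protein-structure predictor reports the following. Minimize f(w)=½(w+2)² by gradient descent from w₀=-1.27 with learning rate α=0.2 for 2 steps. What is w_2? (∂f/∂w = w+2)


step 1: grad = -1.27+2 = 0.73; w = -1.27 - 0.2·(0.73) = -1.416
step 2: grad = -1.416+2 = 0.584; w = -1.416 - 0.2·(0.584) = -1.5328

-1.5328


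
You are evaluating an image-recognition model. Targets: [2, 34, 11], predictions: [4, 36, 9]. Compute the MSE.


Squared errors: (2-4)²=4, (34-36)²=4, (11-9)²=4
Sum = 12
MSE = 12/3 = 4

4


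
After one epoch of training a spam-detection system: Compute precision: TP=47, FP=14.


Precision = TP/(TP+FP)
= 47/(47+14)
= 47/61 = 77.05%

77.05%


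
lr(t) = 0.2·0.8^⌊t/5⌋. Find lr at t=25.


n_drops = ⌊25/5⌋ = 5
lr = 0.2·0.8^5 = 0.2·0.32768 = 0.065536

0.065536


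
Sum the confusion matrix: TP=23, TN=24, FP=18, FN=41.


Total = TP + TN + FP + FN
= 23 + 24 + 18 + 41
= 106
(Predicted positive: 41, predicted negative: 65)

106


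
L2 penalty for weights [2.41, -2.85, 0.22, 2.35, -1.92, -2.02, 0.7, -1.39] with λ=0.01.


‖w‖₂² = (2.41)² + (-2.85)² + (0.22)² + (2.35)² + (-1.92)² + (-2.02)² + (0.7)² + (-1.39)²
     = 5.8081 + 8.1225 + 0.0484 + 5.5225 + 3.6864 + 4.0804 + 0.49 + 1.9321
     = 29.6904
λ·‖w‖₂² = 0.01·29.6904 = 0.296904

0.296904


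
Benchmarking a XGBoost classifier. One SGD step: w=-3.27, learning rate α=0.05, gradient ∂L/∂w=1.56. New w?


w_new = w - α·∇
= -3.27 - 0.05·1.56
= -3.27 - 0.078
= -3.348

-3.348


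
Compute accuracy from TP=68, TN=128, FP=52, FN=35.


Accuracy = (TP+TN)/(TP+TN+FP+FN)
= (68+128)/(283)
= 196/283 = 69.26%

69.26%


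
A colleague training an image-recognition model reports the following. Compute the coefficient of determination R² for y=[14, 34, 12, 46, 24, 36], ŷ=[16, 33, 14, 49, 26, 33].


ȳ = 27.6667
SS_res = Σ(y-ŷ)² = 31
SS_tot = Σ(y-ȳ)² = 891.33
R² = 1 - SS_res/SS_tot = 1 - 0.0348 = 0.9652

0.9652


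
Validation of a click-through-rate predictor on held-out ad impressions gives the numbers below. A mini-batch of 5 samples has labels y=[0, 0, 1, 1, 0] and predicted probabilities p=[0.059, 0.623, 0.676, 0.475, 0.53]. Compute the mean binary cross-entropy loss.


L[0] = -ln(1-0.059) = -ln(0.941) = 0.0608
L[1] = -ln(1-0.623) = -ln(0.377) = 0.9755
L[2] = -ln(0.676) = 0.3916
L[3] = -ln(0.475) = 0.7444
L[4] = -ln(1-0.53) = -ln(0.47) = 0.755
mean = (0.0608 + 0.9755 + 0.3916 + 0.7444 + 0.755)/5 = 0.5855

0.5855


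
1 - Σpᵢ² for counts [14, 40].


Probabilities: [14/54, 40/54] ≈ [0.2593, 0.7407]
Σpᵢ² = (196 + 1600)/54² = 1796/2916
Gini = 1 - Σpᵢ² = 1 - 1796/2916 = 0.3841

0.3841


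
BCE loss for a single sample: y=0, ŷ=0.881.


BCE = -[y·ln(p) + (1-y)·ln(1-p)]
= -0 - 1·ln(1-0.881)
= -ln(0.119) = 2.1286

2.1286


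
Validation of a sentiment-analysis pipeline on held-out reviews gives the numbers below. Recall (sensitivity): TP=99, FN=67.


Recall = TP/(TP+FN)
= 99/(99+67)
= 99/166 = 59.64%

59.64%


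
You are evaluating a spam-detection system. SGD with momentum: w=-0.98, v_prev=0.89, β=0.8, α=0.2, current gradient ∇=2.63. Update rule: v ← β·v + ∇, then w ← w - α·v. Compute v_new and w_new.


v_new = 0.8·0.89 + 2.63 = 0.712 + 2.63 = 3.342
w_new = -0.98 - 0.2·3.342 = -0.98 - 0.6684 = -1.6484

v_new=3.342, w_new=-1.6484


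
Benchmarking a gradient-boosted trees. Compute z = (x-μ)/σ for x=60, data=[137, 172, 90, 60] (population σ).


μ = 114.75, σ = 42.9615
z = (60 - 114.75)/42.9615 = -1.2744

-1.2744


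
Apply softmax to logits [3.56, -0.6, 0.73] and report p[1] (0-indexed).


Exponentials: e^3.56=35.1632, e^-0.6=0.5488, e^0.73=2.0751
Sum = 37.7871
Softmax = [0.9306, 0.0145, 0.0549]
p[1] = 0.5488/37.7871 = 0.0145

0.0145


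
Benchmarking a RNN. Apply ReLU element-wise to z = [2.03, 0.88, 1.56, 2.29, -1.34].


ReLU(2.03) = max(0, 2.03) = 2.03
ReLU(0.88) = max(0, 0.88) = 0.88
ReLU(1.56) = max(0, 1.56) = 1.56
ReLU(2.29) = max(0, 2.29) = 2.29
ReLU(-1.34) = max(0, -1.34) = 0.0
result = [2.03, 0.88, 1.56, 2.29, 0.0]

[2.03, 0.88, 1.56, 2.29, 0.0]


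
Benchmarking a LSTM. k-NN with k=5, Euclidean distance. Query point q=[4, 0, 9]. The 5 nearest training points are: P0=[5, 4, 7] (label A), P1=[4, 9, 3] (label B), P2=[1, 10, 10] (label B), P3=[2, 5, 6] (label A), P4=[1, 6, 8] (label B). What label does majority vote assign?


d(q,P0) = 4.5826  (label A)
d(q,P1) = 10.8167  (label B)
d(q,P2) = 10.4881  (label B)
d(q,P3) = 6.1644  (label A)
d(q,P4) = 6.7823  (label B)
Votes: A=2, B=3
Majority → B

B


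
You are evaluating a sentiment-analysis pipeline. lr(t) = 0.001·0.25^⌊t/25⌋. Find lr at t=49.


n_drops = ⌊49/25⌋ = 1
lr = 0.001·0.25^1 = 0.001·0.25 = 0.00025

0.00025


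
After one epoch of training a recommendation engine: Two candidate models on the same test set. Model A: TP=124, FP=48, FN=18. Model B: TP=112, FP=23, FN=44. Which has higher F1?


Model A: P=124/172=0.7209, R=124/142=0.8732, F1=2PR/(P+R)=2TP/(2TP+FP+FN)=248/314=0.7898
Model B: P=112/135=0.8296, R=112/156=0.7179, F1=2PR/(P+R)=2TP/(2TP+FP+FN)=224/291=0.7698
0.7898 > 0.7698 → Model A

Model A


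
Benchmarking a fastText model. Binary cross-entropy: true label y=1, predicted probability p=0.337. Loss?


BCE = -[y·ln(p) + (1-y)·ln(1-p)]
= -1·ln(0.337) - 0
= -ln(0.337) = 1.0877

1.0877


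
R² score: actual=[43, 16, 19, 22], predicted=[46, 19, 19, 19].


ȳ = 25
SS_res = Σ(y-ŷ)² = 27
SS_tot = Σ(y-ȳ)² = 450
R² = 1 - SS_res/SS_tot = 1 - 0.06 = 0.94

0.94


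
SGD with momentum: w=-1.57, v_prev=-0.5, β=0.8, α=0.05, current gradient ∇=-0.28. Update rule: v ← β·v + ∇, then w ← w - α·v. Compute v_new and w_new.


v_new = 0.8·-0.5 - 0.28 = -0.4 - 0.28 = -0.68
w_new = -1.57 - 0.05·-0.68 = -1.57 + 0.034 = -1.536

v_new=-0.68, w_new=-1.536


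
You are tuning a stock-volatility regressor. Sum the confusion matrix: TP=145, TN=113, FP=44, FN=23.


Total = TP + TN + FP + FN
= 145 + 113 + 44 + 23
= 325
(Predicted positive: 189, predicted negative: 136)

325


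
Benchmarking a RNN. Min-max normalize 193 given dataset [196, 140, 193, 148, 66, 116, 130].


min=66, max=196
(193-66)/(196-66) = 127/130 = 0.9769

0.9769


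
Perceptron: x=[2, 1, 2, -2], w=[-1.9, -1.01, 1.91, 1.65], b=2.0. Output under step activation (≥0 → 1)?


z = (2)·(-1.9) + (1)·(-1.01) + (2)·(1.91) + (-2)·(1.65) + 2.0
  = -2.29
step(z) = 0 (z<0)

0


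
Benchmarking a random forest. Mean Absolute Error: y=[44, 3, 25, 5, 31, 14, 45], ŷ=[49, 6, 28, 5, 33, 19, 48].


Absolute errors: |44-49|=5, |3-6|=3, |25-28|=3, |5-5|=0, |31-33|=2, |14-19|=5, |45-48|=3
Sum = 21
MAE = 21/7 = 3

3


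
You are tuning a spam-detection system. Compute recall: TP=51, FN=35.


Recall = TP/(TP+FN)
= 51/(51+35)
= 51/86 = 59.3%

59.3%


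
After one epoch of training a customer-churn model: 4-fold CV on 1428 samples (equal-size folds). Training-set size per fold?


Fold size = 1428/4 = 357
Training per fold = 1428 - 357 = 1071

1071


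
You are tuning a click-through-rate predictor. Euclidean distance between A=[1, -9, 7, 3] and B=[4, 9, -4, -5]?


d = √((1-4)² + (-9-9)² + (7+ 4)² + (3+ 5)²)
  = √(9 + 324 + 121 + 64)
  = √518 = 22.7596

22.7596


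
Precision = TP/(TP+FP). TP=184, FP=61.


Precision = TP/(TP+FP)
= 184/(184+61)
= 184/245 = 75.1%

75.1%
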